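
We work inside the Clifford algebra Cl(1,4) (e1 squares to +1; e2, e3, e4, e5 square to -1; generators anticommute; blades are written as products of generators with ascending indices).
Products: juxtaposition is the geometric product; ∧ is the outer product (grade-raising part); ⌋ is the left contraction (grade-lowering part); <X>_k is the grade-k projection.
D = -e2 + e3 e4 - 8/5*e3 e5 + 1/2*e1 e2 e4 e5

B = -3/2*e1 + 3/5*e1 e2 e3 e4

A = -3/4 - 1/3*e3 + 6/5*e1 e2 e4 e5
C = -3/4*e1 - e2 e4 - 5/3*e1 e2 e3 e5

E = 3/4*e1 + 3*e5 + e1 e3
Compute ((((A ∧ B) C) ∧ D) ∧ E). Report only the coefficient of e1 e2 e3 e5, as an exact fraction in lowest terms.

step 1: 9/8*e1 - 1/2*e1 e3 - 9/20*e1 e2 e3 e4
step 2: -27/32 - 3/8*e3 + 9/20*e1 e3 - 5/6*e2 e5 + 3/4*e4 e5 - 9/8*e1 e2 e4 - 27/80*e2 e3 e4 - 15/8*e2 e3 e5 - 1/2*e1 e2 e3 e4
step 3: 27/32*e2 - 3/8*e2 e3 - 27/32*e3 e4 + 27/20*e3 e5 + 9/20*e1 e2 e3 - 3/4*e2 e4 e5 - 27/64*e1 e2 e4 e5 - 5/6*e2 e3 e4 e5 - 159/80*e1 e2 e3 e4 e5
step 4: -81/128*e1 e2 + 81/32*e2 e5 - 9/8*e1 e2 e3 - 81/128*e1 e3 e4 + 81/80*e1 e3 e5 - 9/8*e2 e3 e5 - 81/32*e3 e4 e5 + 27/20*e1 e2 e3 e5 + 9/16*e1 e2 e4 e5 + 1/8*e1 e2 e3 e4 e5
Answer: 27/20


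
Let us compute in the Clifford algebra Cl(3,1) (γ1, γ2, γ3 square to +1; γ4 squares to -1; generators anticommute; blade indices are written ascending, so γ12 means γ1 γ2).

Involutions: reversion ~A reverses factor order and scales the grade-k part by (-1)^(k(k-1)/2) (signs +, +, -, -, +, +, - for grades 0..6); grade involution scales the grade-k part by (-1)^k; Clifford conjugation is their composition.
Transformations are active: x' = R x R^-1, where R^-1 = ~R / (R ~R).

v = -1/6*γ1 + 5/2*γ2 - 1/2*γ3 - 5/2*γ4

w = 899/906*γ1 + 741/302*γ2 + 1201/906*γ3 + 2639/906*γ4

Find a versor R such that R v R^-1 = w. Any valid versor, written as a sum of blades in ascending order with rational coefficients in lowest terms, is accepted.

A norm check does it: q(v) = q(w) = 5/18, hence R = v + w = 374/453*γ1 + 748/151*γ2 + 374/453*γ3 + 187/453*γ4 realises the map — parallel part kept, (v - w)/2 negated, v carried to w.
Answer: 374/453*γ1 + 748/151*γ2 + 374/453*γ3 + 187/453*γ4


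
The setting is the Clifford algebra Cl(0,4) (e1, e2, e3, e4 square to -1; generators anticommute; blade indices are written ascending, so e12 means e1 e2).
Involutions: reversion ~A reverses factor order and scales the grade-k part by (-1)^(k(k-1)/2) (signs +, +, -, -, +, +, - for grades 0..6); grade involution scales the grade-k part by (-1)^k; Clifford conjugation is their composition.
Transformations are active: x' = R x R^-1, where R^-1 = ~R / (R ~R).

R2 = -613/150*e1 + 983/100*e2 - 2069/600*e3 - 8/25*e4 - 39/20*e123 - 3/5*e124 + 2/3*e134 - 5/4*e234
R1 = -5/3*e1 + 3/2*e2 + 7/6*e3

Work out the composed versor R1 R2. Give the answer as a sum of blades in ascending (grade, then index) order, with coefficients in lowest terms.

Distribute over the terms of R1 (each basis-blade product reordered to ascending indices, repeated generators contracted through their squares):
(-5/3*e1) R2 = -613/90 - 983/60*e12 + 2069/360*e13 + 8/15*e14 - 13/4*e23 - e24 + 10/9*e34 + 25/12*e1234
(3/2*e2) R2 = -2949/200 + 613/100*e12 - 117/40*e13 - 9/10*e14 - 2069/400*e23 - 12/25*e24 + 15/8*e34 - e1234
(7/6*e3) R2 = 14483/3600 + 91/40*e12 + 4291/900*e13 + 7/9*e14 - 6881/600*e23 - 35/24*e24 - 28/75*e34 - 7/10*e1234
Summing the partial products and collecting blades:
Answer: -63119/3600 - 4787/600*e12 + 759/100*e13 + 37/90*e14 - 23869/1200*e23 - 1763/600*e24 + 4703/1800*e34 + 23/60*e1234


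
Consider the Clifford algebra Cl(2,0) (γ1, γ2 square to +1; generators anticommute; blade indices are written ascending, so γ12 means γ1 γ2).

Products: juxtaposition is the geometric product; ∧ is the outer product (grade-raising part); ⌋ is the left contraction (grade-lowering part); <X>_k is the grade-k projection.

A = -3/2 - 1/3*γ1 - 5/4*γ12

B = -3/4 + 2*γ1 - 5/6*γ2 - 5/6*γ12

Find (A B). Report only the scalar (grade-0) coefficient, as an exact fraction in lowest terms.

step 1: -7/12 - 41/24*γ1 + 145/36*γ2 + 355/144*γ12
Answer: -7/12


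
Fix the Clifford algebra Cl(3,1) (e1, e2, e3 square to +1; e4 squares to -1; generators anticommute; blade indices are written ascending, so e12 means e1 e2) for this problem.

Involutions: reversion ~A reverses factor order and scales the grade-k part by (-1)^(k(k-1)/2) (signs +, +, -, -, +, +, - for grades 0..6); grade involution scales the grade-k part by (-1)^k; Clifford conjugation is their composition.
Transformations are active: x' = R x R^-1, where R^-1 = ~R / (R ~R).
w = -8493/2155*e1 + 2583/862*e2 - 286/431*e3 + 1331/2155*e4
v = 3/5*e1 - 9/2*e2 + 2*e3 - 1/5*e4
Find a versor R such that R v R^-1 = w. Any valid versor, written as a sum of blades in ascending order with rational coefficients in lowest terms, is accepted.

Reasoning: v^2 = w^2 = 2457/100 since conjugation preserves the quadratic form; R = v + w = -1440/431*e1 - 648/431*e2 + 576/431*e3 + 180/431*e4 is then valid when invertible, keeping its own part and reversing (v - w)/2.
Answer: -1440/431*e1 - 648/431*e2 + 576/431*e3 + 180/431*e4


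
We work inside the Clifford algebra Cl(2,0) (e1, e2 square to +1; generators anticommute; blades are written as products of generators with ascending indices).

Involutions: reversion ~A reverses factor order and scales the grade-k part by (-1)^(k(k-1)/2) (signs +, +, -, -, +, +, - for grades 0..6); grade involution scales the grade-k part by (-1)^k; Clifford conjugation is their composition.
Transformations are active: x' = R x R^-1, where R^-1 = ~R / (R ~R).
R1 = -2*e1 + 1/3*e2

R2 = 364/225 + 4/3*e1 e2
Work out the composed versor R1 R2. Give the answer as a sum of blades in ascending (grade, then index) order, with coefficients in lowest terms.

Distribute over the terms of R1 (each basis-blade product reordered to ascending indices, repeated generators contracted through their squares):
(-2*e1) R2 = -728/225*e1 - 8/3*e2
(1/3*e2) R2 = -4/9*e1 + 364/675*e2
Summing the partial products and collecting blades:
Answer: -92/25*e1 - 1436/675*e2


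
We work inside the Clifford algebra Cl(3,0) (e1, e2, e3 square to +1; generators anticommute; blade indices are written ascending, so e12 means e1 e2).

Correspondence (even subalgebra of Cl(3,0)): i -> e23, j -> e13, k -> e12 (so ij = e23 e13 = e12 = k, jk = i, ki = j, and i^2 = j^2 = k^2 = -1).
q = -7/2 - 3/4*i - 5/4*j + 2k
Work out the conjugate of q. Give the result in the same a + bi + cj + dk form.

In blades: q = -7/2 + 2*e12 - 5/4*e13 - 3/4*e23.
Quaternion conjugation is reversion on the even subalgebra: the scalar is fixed and every grade-2 blade flips sign, giving -7/2 - 2*e12 + 5/4*e13 + 3/4*e23; translating back:
Answer: -7/2 + 3/4*i + 5/4*j - 2k


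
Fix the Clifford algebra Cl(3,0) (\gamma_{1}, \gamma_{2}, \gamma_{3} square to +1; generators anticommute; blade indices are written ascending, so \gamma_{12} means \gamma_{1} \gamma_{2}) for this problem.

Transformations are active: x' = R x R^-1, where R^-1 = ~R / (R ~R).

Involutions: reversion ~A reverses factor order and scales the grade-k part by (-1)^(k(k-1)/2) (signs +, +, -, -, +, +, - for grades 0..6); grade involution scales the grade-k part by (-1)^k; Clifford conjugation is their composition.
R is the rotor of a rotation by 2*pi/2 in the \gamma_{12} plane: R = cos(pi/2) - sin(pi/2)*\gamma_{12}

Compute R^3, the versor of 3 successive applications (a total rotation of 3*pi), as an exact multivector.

Half-angle bookkeeping: 3 applications in \gamma_{12} add up to rotor phase 3*pi/2 = \frac{3 \pi}{2}, so R^3 = cos(\frac{3 \pi}{2}) - sin(\frac{3 \pi}{2})*\gamma_{12}.
cos(\frac{3 \pi}{2}) = 0 and sin(\frac{3 \pi}{2}) = -1, so R^3 = \gamma_{12}. The net rotation is 1*pi (after discarding 1 full turn, each of which contributes a factor -1 to the rotor); the rotor keeps the half-angle phase exactly.
Answer: \gamma_{12}


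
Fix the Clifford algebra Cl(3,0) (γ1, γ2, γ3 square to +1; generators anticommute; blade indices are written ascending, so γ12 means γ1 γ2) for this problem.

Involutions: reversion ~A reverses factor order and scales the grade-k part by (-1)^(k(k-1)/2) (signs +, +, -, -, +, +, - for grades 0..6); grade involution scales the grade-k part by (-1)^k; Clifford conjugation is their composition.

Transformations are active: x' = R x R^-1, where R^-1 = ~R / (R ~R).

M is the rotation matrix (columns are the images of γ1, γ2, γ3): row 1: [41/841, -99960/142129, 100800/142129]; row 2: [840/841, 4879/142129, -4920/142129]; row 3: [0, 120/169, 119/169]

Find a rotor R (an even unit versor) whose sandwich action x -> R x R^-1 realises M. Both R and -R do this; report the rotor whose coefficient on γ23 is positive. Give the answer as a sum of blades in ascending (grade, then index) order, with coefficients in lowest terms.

Method: write R = a + b12*γ12 + b13*γ13 + b23*γ23 with a^2 + b12^2 + b13^2 + b23^2 = 1 (so R^-1 = ~R). Expanding the columns R e_j ~R gives tr M = 4a^2 - 1 and, from the antisymmetric part, M21 - M12 = -4a*b12, M13 - M31 = 4a*b13, M32 - M23 = -4a*b23.
Here tr M = 111887/142129, so a^2 = (1 + tr M)/4 = 63504/142129 and a = ±252/377. Taking a = 252/377: M21 - M12 = 241920/142129, M13 - M31 = 100800/142129, M32 - M23 = 105840/142129, giving b12 = -240/377, b13 = 100/377, b23 = -105/377, i.e. R = 252/377 - 240/377*γ12 + 100/377*γ13 - 105/377*γ23.
Its γ23 coefficient is negative, so report the other preimage -R.
Answer: -252/377 + 240/377*γ12 - 100/377*γ13 + 105/377*γ23. Recall the cover is two-to-one: with M of trace 111887/142129, both preimages act alike, and the stated γ23 sign chooses the sheet.


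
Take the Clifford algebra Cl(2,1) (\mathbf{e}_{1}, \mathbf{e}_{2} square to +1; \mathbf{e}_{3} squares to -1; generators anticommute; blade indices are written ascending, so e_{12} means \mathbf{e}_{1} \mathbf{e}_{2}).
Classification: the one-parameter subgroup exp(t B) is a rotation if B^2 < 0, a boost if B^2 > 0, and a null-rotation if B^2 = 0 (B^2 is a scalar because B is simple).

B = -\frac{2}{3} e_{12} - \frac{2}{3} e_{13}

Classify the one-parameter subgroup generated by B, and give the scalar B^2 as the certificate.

B^2 term by term: the squares give (-\frac{2}{3})^2*(e_{12})^2 + (-\frac{2}{3})^2*(e_{13})^2 = \frac{4}{9}*(-1) + \frac{4}{9}*(+1) = 0 (each basis 2-blade squares to minus the product of its generators' squares); cross terms between blades sharing an index anticommute and cancel. So B^2 = 0.
Answer: null-rotation, certificate B^2 = 0. B^2 = 0 is basis-independent, so its sign is the whole story.


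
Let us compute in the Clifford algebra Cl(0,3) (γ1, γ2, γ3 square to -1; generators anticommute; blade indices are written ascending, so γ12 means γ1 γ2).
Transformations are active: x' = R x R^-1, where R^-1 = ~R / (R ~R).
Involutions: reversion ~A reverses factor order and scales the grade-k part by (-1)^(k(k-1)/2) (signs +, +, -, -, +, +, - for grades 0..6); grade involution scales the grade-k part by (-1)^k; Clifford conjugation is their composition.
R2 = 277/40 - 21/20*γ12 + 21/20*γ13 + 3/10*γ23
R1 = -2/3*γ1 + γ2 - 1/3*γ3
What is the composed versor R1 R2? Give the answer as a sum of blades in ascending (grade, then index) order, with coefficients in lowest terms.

Distribute over the terms of R1 (each basis-blade product reordered to ascending indices, repeated generators contracted through their squares):
(-2/3*γ1) R2 = -277/60*γ1 - 7/10*γ2 + 7/10*γ3 - 1/5*γ123
(γ2) R2 = -21/20*γ1 + 277/40*γ2 - 3/10*γ3 - 21/20*γ123
(-1/3*γ3) R2 = -7/20*γ1 - 1/10*γ2 - 277/120*γ3 + 7/20*γ123
Summing the partial products and collecting blades:
Answer: -361/60*γ1 + 49/8*γ2 - 229/120*γ3 - 9/10*γ123


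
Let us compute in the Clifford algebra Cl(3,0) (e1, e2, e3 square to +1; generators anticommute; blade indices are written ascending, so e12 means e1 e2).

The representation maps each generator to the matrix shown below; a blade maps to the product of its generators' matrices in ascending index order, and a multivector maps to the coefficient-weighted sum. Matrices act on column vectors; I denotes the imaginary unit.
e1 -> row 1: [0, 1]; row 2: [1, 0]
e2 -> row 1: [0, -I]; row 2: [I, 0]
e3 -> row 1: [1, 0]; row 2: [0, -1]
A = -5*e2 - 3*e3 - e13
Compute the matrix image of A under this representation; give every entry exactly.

Bivector images (products of the table entries): rho(e13) = rho(e1)rho(e3) = row 1: [0, -1]; row 2: [1, 0].
M = (-5)*rho(e2) + (-3)*rho(e3) + (-1)*rho(e13), summed entrywise:
Answer: row 1: [-3, 1 + 5*I]; row 2: [-1 - 5*I, 3]


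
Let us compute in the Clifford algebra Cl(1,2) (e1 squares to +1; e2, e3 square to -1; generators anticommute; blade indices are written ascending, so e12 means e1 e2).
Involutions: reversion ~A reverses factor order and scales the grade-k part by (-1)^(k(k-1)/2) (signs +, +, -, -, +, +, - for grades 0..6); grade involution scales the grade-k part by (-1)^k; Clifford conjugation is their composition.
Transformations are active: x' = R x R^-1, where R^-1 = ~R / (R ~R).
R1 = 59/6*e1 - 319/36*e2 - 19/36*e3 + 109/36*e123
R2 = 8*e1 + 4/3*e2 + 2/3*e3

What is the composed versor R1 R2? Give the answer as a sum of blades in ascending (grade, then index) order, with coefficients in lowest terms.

Distribute over the terms of R2 (each basis-blade product reordered to ascending indices, repeated generators contracted through their squares):
R1 (8*e1) = 236/3 + 638/9*e12 + 38/9*e13 + 218/9*e23
R1 (4/3*e2) = 319/27 + 118/9*e12 + 109/27*e13 + 19/27*e23
R1 (2/3*e3) = 19/54 - 109/54*e12 + 59/9*e13 - 319/54*e23
Summing the partial products and collecting blades:
Answer: 545/6 + 4427/54*e12 + 400/27*e13 + 1027/54*e23


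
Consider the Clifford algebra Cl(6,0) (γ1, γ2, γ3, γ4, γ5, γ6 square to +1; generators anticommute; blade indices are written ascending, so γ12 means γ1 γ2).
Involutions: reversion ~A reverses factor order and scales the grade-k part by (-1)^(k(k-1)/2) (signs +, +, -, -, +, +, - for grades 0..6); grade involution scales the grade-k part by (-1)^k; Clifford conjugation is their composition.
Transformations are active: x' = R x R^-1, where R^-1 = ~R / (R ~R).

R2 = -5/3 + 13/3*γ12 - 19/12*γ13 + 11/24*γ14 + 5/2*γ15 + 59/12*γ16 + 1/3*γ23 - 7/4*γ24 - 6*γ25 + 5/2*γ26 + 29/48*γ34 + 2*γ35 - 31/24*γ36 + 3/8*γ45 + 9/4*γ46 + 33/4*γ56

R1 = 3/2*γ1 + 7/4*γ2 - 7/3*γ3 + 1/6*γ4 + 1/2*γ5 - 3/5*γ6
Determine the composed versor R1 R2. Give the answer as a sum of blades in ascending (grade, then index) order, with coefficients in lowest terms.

Distribute over the terms of R1 (each basis-blade product reordered to ascending indices, repeated generators contracted through their squares):
(3/2*γ1) R2 = -5/2*γ1 + 13/2*γ2 - 19/8*γ3 + 11/16*γ4 + 15/4*γ5 + 59/8*γ6 + 1/2*γ123 - 21/8*γ124 - 9*γ125 + 15/4*γ126 + 29/32*γ134 + 3*γ135 - 31/16*γ136 + 9/16*γ145 + 27/8*γ146 + 99/8*γ156
(7/4*γ2) R2 = -91/12*γ1 - 35/12*γ2 + 7/12*γ3 - 49/16*γ4 - 21/2*γ5 + 35/8*γ6 + 133/48*γ123 - 77/96*γ124 - 35/8*γ125 - 413/48*γ126 + 203/192*γ234 + 7/2*γ235 - 217/96*γ236 + 21/32*γ245 + 63/16*γ246 + 231/16*γ256
(-7/3*γ3) R2 = -133/36*γ1 + 7/9*γ2 + 35/9*γ3 - 203/144*γ4 - 14/3*γ5 + 217/72*γ6 - 91/9*γ123 + 77/72*γ134 + 35/6*γ135 + 413/36*γ136 - 49/12*γ234 - 14*γ235 + 35/6*γ236 - 7/8*γ345 - 21/4*γ346 - 77/4*γ356
(1/6*γ4) R2 = -11/144*γ1 + 7/24*γ2 - 29/288*γ3 - 5/18*γ4 + 1/16*γ5 + 3/8*γ6 + 13/18*γ124 - 19/72*γ134 - 5/12*γ145 - 59/72*γ146 + 1/18*γ234 + γ245 - 5/12*γ246 - 1/3*γ345 + 31/144*γ346 + 11/8*γ456
(1/2*γ5) R2 = -5/4*γ1 + 3*γ2 - γ3 - 3/16*γ4 - 5/6*γ5 + 33/8*γ6 + 13/6*γ125 - 19/24*γ135 + 11/48*γ145 - 59/24*γ156 + 1/6*γ235 - 7/8*γ245 - 5/4*γ256 + 29/96*γ345 + 31/48*γ356 - 9/8*γ456
(-3/5*γ6) R2 = 59/20*γ1 + 3/2*γ2 - 31/40*γ3 + 27/20*γ4 + 99/20*γ5 + γ6 - 13/5*γ126 + 19/20*γ136 - 11/40*γ146 - 3/2*γ156 - 1/5*γ236 + 21/20*γ246 + 18/5*γ256 - 29/80*γ346 - 6/5*γ356 - 9/40*γ456
Summing the partial products and collecting blades:
Answer: -2917/240*γ1 + 659/72*γ2 + 319/1440*γ3 - 29/10*γ4 - 579/80*γ5 + 1459/72*γ6 - 985/144*γ123 - 779/288*γ124 - 269/24*γ125 - 1789/240*γ126 + 493/288*γ134 + 193/24*γ135 + 7549/720*γ136 + 3/8*γ145 + 821/360*γ146 + 101/12*γ156 - 1711/576*γ234 - 31/3*γ235 + 1619/480*γ236 + 25/32*γ245 + 1097/240*γ246 + 1343/80*γ256 - 29/32*γ345 - 1943/360*γ346 - 4753/240*γ356 + 1/40*γ456


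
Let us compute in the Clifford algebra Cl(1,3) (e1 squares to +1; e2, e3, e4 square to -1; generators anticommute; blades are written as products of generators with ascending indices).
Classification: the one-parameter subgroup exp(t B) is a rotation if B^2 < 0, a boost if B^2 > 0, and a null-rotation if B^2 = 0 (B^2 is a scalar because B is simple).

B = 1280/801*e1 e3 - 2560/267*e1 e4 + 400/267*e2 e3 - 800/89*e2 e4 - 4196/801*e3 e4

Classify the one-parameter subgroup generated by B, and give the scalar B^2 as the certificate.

B^2 term by term: the squares give (1280/801)^2*(e1 e3)^2 + (-2560/267)^2*(e1 e4)^2 + (400/267)^2*(e2 e3)^2 + (-800/89)^2*(e2 e4)^2 + (-4196/801)^2*(e3 e4)^2 = 1638400/641601*(+1) + 6553600/71289*(+1) + 160000/71289*(-1) + 640000/7921*(-1) + 17606416/641601*(-1) = -16 (each basis 2-blade squares to minus the product of its generators' squares); cross terms between blades sharing an index anticommute and cancel; the commuting (index-disjoint) pairs give grade-4 terms 2*c*c'*(blade product), which cancel blade by blade — e1 e2 e3 e4: 2048000/71289 - 2048000/71289 = 0 — confirming B is simple. So B^2 = -16.
Answer: rotation, certificate B^2 = -16. The invariant at work: B^2 = -16 is unchanged by conjugation, hence its sign classifies the subgroup whatever basis B is written in.


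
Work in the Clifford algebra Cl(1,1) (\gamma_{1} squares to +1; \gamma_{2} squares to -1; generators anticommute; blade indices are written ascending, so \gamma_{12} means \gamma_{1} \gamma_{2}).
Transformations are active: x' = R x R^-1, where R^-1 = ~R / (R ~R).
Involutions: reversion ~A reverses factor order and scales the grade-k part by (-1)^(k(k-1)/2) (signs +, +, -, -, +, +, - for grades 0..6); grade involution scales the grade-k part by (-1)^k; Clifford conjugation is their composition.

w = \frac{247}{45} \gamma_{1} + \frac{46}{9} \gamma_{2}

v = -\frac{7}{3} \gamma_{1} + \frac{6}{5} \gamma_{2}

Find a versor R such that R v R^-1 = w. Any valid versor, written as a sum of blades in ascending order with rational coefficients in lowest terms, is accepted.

Sketch: the shared square \frac{901}{225} makes R = v + w = \frac{142}{45} \gamma_{1} + \frac{284}{45} \gamma_{2} the natural versor; its sandwich fixes that direction, negates (v - w)/2, and sends v to w.
Answer: \frac{142}{45} \gamma_{1} + \frac{284}{45} \gamma_{2}


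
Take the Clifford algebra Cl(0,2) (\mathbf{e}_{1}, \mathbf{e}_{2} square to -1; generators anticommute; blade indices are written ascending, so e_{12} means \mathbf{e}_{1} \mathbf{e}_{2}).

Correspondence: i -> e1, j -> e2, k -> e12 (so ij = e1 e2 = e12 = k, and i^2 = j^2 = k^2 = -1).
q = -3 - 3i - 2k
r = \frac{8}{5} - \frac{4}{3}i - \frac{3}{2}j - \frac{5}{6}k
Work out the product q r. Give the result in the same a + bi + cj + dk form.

In blades: q = -3 - 3 e_{1} - 2 e_{12}, r = \frac{8}{5} - \frac{4}{3} e_{1} - \frac{3}{2} e_{2} - \frac{5}{6} e_{12}.
Distribute q over r term by term (generator squares from the signature, products reordered to ascending indices): (-3)*r = -\frac{24}{5} + 4 e_{1} + \frac{9}{2} e_{2} + \frac{5}{2} e_{12}; (-3 e_{1})*r = -4 - \frac{24}{5} e_{1} - \frac{5}{2} e_{2} + \frac{9}{2} e_{12}; (-2 e_{12})*r = -\frac{5}{3} - 3 e_{1} + \frac{8}{3} e_{2} - \frac{16}{5} e_{12}.
Sum: -\frac{157}{15} - \frac{19}{5} e_{1} + \frac{14}{3} e_{2} + \frac{19}{5} e_{12}; translating back through the correspondence:
Answer: -\frac{157}{15} - \frac{19}{5}i + \frac{14}{3}j + \frac{19}{5}k


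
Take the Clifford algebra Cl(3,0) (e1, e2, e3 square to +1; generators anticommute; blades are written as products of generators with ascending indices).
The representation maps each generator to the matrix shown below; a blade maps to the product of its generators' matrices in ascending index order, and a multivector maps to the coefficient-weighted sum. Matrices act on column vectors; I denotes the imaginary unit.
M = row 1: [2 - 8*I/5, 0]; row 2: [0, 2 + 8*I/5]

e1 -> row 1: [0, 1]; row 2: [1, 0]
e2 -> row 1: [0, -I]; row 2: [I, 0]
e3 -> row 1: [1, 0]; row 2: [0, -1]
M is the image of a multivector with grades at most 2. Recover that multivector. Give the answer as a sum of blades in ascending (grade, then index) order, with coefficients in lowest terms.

Method: 1, rho(e1), rho(e2), rho(e3) form a trace-orthogonal basis of the 2x2 complex matrices (tr(X Y) = 2 if X = Y, else 0), so M = m0*1 + m1*rho(e1) + m2*rho(e2) + m3*rho(e3) with m0 = tr(M)/2 = 2, m1 = tr(M rho(e1))/2 = 0, m2 = tr(M rho(e2))/2 = 0, m3 = tr(M rho(e3))/2 = -8*I/5.
Multiplying table entries, the bivector images are rho(e1 e2) = I*rho(e3), rho(e1 e3) = -I*rho(e2), rho(e2 e3) = I*rho(e1); with real blade coefficients the real parts of m0..m3 are the coefficients of 1, e1, e2, e3 and the imaginary parts give the bivectors (e2 e3: Im m1, e1 e3: -Im m2, e1 e2: Im m3).
Answer: 2 - 8/5*e1 e2


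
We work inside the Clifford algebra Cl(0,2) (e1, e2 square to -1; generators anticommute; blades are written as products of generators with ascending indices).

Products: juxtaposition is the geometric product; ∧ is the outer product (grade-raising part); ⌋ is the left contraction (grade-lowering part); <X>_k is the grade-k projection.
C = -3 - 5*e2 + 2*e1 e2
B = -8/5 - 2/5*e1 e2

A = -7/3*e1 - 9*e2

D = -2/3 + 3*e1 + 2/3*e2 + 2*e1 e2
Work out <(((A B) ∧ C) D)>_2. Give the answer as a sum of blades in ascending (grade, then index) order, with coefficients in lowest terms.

step 1: 22/3*e1 + 202/15*e2
step 2: -22*e1 - 202/5*e2 - 110/3*e1 e2
step 3: 2494/15 - 1876/45*e1 - 586/15*e2 + 5894/45*e1 e2
step 4: 5894/45*e1 e2
Answer: 5894/45*e1 e2


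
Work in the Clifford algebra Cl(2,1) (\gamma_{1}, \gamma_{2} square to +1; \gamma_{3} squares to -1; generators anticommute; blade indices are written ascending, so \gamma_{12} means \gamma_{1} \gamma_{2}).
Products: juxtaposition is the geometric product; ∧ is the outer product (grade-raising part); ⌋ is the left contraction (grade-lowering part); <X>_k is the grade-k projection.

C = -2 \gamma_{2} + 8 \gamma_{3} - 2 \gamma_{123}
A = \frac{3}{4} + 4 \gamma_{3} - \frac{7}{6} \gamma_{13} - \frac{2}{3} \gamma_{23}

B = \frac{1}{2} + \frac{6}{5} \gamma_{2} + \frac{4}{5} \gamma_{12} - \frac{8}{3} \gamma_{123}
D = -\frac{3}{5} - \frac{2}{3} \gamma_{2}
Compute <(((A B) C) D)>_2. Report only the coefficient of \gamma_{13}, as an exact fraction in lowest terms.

step 1: \frac{3}{8} + \frac{16}{9} \gamma_{1} - \frac{199}{90} \gamma_{2} + \frac{14}{5} \gamma_{3} + \frac{169}{15} \gamma_{12} - \frac{1}{20} \gamma_{13} - \frac{91}{15} \gamma_{23} + \frac{13}{5} \gamma_{123}
step 2: -\frac{1043}{45} - 10 \gamma_{1} + \frac{2861}{60} \gamma_{2} + \frac{67}{5} \gamma_{3} - \frac{844}{45} \gamma_{12} + 15 \gamma_{13} - \frac{704}{45} \gamma_{23} + \frac{5357}{60} \gamma_{123}
step 3: -\frac{8047}{450} + \frac{2498}{135} \gamma_{1} - \frac{35527}{2700} \gamma_{2} - \frac{12467}{675} \gamma_{3} + \frac{448}{25} \gamma_{12} + \frac{4547}{90} \gamma_{13} + \frac{458}{25} \gamma_{23} - \frac{4357}{100} \gamma_{123}
step 4: \frac{448}{25} \gamma_{12} + \frac{4547}{90} \gamma_{13} + \frac{458}{25} \gamma_{23}
Answer: \frac{4547}{90}


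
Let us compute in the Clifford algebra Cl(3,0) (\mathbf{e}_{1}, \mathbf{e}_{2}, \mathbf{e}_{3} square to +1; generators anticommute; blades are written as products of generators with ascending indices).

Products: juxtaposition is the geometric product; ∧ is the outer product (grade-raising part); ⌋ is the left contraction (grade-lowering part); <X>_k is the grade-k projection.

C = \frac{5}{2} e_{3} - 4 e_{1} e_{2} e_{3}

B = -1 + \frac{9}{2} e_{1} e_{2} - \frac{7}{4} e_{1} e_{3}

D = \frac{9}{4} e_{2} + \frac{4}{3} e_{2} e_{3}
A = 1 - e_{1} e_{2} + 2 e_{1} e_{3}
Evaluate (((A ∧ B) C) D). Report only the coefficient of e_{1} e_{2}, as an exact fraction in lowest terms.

step 1: -1 + \frac{11}{2} e_{1} e_{2} - \frac{15}{4} e_{1} e_{3}
step 2: -\frac{75}{8} e_{1} + 15 e_{2} + \frac{39}{2} e_{3} + \frac{71}{4} e_{1} e_{2} e_{3}
step 3: \frac{135}{4} - \frac{71}{3} e_{1} - 26 e_{2} + 20 e_{3} - \frac{675}{32} e_{1} e_{2} - \frac{639}{16} e_{1} e_{3} - \frac{351}{8} e_{2} e_{3} - \frac{25}{2} e_{1} e_{2} e_{3}
Answer: -\frac{675}{32}


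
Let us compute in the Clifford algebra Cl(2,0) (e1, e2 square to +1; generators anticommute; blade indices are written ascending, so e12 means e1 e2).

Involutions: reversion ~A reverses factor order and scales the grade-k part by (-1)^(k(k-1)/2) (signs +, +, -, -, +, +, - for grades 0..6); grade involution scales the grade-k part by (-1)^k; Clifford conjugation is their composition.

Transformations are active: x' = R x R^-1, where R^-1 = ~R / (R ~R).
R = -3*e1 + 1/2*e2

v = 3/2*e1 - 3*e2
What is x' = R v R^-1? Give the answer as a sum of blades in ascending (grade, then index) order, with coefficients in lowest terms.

~R = -3*e1 + 1/2*e2, and R ~R = 37/4, so R^-1 = ~R / (37/4).
R v = -6 + 33/4*e12
Answer: 177/74*e1 + 87/37*e2


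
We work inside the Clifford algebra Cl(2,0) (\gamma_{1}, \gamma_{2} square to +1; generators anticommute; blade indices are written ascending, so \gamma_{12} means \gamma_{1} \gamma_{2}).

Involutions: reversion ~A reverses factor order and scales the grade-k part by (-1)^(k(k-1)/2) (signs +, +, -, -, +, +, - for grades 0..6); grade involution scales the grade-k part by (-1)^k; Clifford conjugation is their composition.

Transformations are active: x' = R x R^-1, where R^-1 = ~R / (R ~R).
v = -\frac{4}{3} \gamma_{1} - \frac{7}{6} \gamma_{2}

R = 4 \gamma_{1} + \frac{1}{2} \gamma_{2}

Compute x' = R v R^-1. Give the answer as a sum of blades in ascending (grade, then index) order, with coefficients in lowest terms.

~R = 4 \gamma_{1} + \frac{1}{2} \gamma_{2}, and R ~R = \frac{65}{4}, so R^-1 = ~R / (\frac{65}{4}).
R v = -\frac{71}{12} - 4 \gamma_{12}
Answer: -\frac{308}{195} \gamma_{1} + \frac{313}{390} \gamma_{2}


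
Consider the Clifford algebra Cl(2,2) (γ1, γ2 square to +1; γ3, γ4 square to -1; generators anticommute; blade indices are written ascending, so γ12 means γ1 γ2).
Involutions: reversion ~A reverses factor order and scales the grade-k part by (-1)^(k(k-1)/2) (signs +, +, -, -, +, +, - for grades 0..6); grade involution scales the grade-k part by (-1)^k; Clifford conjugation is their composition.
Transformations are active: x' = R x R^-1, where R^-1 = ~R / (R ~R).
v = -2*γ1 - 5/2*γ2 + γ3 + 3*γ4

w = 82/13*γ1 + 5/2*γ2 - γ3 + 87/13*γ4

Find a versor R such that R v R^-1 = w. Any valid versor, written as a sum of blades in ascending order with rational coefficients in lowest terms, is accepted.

Sketch: the shared square 1/4 makes R = v + w = 56/13*γ1 + 126/13*γ4 the natural versor; its sandwich fixes that direction, negates (v - w)/2, and sends v to w.
Answer: 56/13*γ1 + 126/13*γ4


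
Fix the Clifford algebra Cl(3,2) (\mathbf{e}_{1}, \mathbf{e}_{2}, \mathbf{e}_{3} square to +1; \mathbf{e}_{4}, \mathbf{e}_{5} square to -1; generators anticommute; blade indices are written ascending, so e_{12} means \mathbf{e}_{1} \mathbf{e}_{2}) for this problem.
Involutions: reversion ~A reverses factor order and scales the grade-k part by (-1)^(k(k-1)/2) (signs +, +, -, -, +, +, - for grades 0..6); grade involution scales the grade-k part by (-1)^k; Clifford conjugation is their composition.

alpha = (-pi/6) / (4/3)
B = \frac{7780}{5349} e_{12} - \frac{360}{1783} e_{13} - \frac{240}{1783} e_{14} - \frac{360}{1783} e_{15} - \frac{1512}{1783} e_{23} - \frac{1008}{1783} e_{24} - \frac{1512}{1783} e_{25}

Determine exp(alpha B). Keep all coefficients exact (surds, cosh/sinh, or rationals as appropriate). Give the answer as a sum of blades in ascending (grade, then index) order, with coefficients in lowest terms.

B^2 term by term: the squares give (\frac{7780}{5349})^2*(e_{12})^2 + (-\frac{360}{1783})^2*(e_{13})^2 + (-\frac{240}{1783})^2*(e_{14})^2 + (-\frac{360}{1783})^2*(e_{15})^2 + (-\frac{1512}{1783})^2*(e_{23})^2 + (-\frac{1008}{1783})^2*(e_{24})^2 + (-\frac{1512}{1783})^2*(e_{25})^2 = \frac{60528400}{28611801}*(-1) + \frac{129600}{3179089}*(-1) + \frac{57600}{3179089}*(+1) + \frac{129600}{3179089}*(+1) + \frac{2286144}{3179089}*(-1) + \frac{1016064}{3179089}*(+1) + \frac{2286144}{3179089}*(+1) = -\frac{16}{9} (each basis 2-blade squares to minus the product of its generators' squares); cross terms between blades sharing an index anticommute and cancel; the commuting (index-disjoint) pairs give grade-4 terms 2*c*c'*(blade product), which cancel blade by blade — e_{1234}: -\frac{725760}{3179089} + \frac{725760}{3179089} = 0; e_{1235}: -\frac{1088640}{3179089} + \frac{1088640}{3179089} = 0; e_{1245}: -\frac{725760}{3179089} + \frac{725760}{3179089} = 0 — confirming B is simple. So B^2 = -\frac{16}{9}.
B^2 = -\frac{16}{9} — since the square is negative, the closed form is circular: l = \frac{4}{3}, alpha*l = - \frac{\pi}{6}, so exp(alpha B) = cos(- \frac{\pi}{6}) + (sin(- \frac{\pi}{6})/(\frac{4}{3}))*B = \frac{\sqrt{3}}{2} + (- \frac{3}{8})*B.
Answer: \frac{\sqrt{3}}{2} - \frac{1945}{3566} e_{12} + \frac{135}{1783} e_{13} + \frac{90}{1783} e_{14} + \frac{135}{1783} e_{15} + \frac{567}{1783} e_{23} + \frac{378}{1783} e_{24} + \frac{567}{1783} e_{25}


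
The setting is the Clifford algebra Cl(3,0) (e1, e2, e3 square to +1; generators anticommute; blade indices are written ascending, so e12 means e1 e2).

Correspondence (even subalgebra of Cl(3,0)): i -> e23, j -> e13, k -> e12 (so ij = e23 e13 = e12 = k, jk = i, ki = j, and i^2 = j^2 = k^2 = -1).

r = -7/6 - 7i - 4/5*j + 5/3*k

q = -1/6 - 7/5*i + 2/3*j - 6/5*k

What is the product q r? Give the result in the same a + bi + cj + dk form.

In blades: q = -1/6 - 6/5*e12 + 2/3*e13 - 7/5*e23, r = -7/6 + 5/3*e12 - 4/5*e13 - 7*e23.
Distribute q over r term by term (generator squares from the signature, products reordered to ascending indices): (-1/6)*r = 7/36 - 5/18*e12 + 2/15*e13 + 7/6*e23; (-6/5*e12)*r = 2 + 7/5*e12 + 42/5*e13 - 24/25*e23; (2/3*e13)*r = 8/15 + 14/3*e12 - 7/9*e13 + 10/9*e23; (-7/5*e23)*r = -49/5 + 28/25*e12 + 7/3*e13 + 49/30*e23.
Sum: -1273/180 + 3109/450*e12 + 454/45*e13 + 664/225*e23; translating back through the correspondence:
Answer: -1273/180 + 664/225*i + 454/45*j + 3109/450*k


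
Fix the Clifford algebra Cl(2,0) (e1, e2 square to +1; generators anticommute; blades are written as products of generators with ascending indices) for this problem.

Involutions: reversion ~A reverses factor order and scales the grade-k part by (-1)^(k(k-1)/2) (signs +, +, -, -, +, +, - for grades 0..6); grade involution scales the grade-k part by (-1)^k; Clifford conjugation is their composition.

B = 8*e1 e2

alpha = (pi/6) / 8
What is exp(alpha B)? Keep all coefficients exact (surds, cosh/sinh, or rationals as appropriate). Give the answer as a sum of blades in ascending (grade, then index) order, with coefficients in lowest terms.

B^2 = (8)^2*(e1 e2)^2 = 64*(-1) = -64 (a basis 2-blade squares to minus the product of its generators' squares).
B^2 = -64 — a negative square means the series sums to a rotation: l = 8, alpha*l = pi/6, so exp(alpha B) = cos(pi/6) + (sin(pi/6)/8)*B = sqrt(3)/2 + (1/16)*B.
Answer: sqrt(3)/2 + 1/2*e1 e2


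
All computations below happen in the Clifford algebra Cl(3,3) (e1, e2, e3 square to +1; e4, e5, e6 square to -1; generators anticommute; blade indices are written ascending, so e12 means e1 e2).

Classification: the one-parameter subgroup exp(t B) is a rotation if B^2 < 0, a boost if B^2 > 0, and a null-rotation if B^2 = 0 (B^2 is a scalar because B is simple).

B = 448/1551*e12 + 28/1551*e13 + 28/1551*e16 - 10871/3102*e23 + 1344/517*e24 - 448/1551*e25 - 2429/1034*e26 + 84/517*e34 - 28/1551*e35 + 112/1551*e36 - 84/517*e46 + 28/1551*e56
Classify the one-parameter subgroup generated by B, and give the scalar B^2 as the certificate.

B^2 term by term: the squares give (448/1551)^2*(e12)^2 + (28/1551)^2*(e13)^2 + (28/1551)^2*(e16)^2 + (-10871/3102)^2*(e23)^2 + (1344/517)^2*(e24)^2 + (-448/1551)^2*(e25)^2 + (-2429/1034)^2*(e26)^2 + (84/517)^2*(e34)^2 + (-28/1551)^2*(e35)^2 + (112/1551)^2*(e36)^2 + (-84/517)^2*(e46)^2 + (28/1551)^2*(e56)^2 = 200704/2405601*(-1) + 784/2405601*(-1) + 784/2405601*(+1) + 118178641/9622404*(-1) + 1806336/267289*(+1) + 200704/2405601*(+1) + 5900041/1069156*(+1) + 7056/267289*(+1) + 784/2405601*(+1) + 12544/2405601*(+1) + 7056/267289*(-1) + 784/2405601*(-1) = 0 (each basis 2-blade squares to minus the product of its generators' squares); cross terms between blades sharing an index anticommute and cancel; the commuting (index-disjoint) pairs give grade-4 terms 2*c*c'*(blade product), which cancel blade by blade — e1234: 25088/267289 - 25088/267289 = 0; e1235: -25088/2405601 + 25088/2405601 = 0; e1236: 100352/2405601 + 68012/801867 - 304388/2405601 = 0; e1246: -25088/267289 + 25088/267289 = 0; e1256: 25088/2405601 - 25088/2405601 = 0; e1346: -1568/267289 + 1568/267289 = 0; e1356: 1568/2405601 - 1568/2405601 = 0; e2345: 25088/267289 - 25088/267289 = 0; e2346: 304388/267289 - 100352/267289 - 204036/267289 = 0; e2356: -304388/2405601 + 100352/2405601 + 68012/801867 = 0; e2456: 25088/267289 - 25088/267289 = 0; e3456: 1568/267289 - 1568/267289 = 0 — confirming B is simple. So B^2 = 0.
Answer: null-rotation, certificate B^2 = 0. No conjugation can change B^2 = 0; the sign gives the class.


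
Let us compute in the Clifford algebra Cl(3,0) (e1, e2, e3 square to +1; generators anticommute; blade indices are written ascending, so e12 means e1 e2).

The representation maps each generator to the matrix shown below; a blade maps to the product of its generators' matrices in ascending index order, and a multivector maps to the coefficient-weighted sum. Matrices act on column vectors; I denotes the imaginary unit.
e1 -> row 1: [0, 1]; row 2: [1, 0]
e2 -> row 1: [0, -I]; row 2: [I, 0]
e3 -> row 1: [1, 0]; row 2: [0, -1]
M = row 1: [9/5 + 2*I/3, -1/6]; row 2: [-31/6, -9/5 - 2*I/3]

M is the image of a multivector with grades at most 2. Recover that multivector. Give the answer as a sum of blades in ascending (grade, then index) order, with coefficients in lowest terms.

Method: 1, rho(e1), rho(e2), rho(e3) form a trace-orthogonal basis of the 2x2 complex matrices (tr(X Y) = 2 if X = Y, else 0), so M = m0*1 + m1*rho(e1) + m2*rho(e2) + m3*rho(e3) with m0 = tr(M)/2 = 0, m1 = tr(M rho(e1))/2 = -8/3, m2 = tr(M rho(e2))/2 = 5*I/2, m3 = tr(M rho(e3))/2 = 9/5 + 2*I/3.
Multiplying table entries, the bivector images are rho(e12) = I*rho(e3), rho(e13) = -I*rho(e2), rho(e23) = I*rho(e1); with real blade coefficients the real parts of m0..m3 are the coefficients of 1, e1, e2, e3 and the imaginary parts give the bivectors (e23: Im m1, e13: -Im m2, e12: Im m3).
Answer: -8/3*e1 + 9/5*e3 + 2/3*e12 - 5/2*e13


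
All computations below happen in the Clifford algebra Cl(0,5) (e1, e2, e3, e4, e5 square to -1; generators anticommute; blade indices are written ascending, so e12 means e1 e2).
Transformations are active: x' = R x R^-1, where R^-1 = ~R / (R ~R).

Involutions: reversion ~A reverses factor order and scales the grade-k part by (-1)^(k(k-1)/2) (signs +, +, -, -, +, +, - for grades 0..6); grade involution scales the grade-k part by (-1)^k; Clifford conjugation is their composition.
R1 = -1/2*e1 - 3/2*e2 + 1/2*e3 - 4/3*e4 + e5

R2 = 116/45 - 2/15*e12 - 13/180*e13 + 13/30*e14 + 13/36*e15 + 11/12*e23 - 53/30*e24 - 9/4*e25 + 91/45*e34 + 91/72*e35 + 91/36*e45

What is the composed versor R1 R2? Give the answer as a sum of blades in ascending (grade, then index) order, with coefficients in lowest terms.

Distribute over the terms of R1 (each basis-blade product reordered to ascending indices, repeated generators contracted through their squares):
(-1/2*e1) R2 = -58/45*e1 - 1/15*e2 - 13/360*e3 + 13/60*e4 + 13/72*e5 - 11/24*e123 + 53/60*e124 + 9/8*e125 - 91/90*e134 - 91/144*e135 - 91/72*e145
(-3/2*e2) R2 = 1/5*e1 - 58/15*e2 + 11/8*e3 - 53/20*e4 - 27/8*e5 - 13/120*e123 + 13/20*e124 + 13/24*e125 - 91/30*e234 - 91/48*e235 - 91/24*e245
(1/2*e3) R2 = -13/360*e1 + 11/24*e2 + 58/45*e3 - 91/90*e4 - 91/144*e5 - 1/15*e123 - 13/60*e134 - 13/72*e135 + 53/60*e234 + 9/8*e235 + 91/72*e345
(-4/3*e4) R2 = -26/45*e1 + 106/45*e2 - 364/135*e3 - 464/135*e4 + 91/27*e5 + 8/45*e124 + 13/135*e134 + 13/27*e145 - 11/9*e234 - 3*e245 + 91/54*e345
(e5) R2 = 13/36*e1 - 9/4*e2 + 91/72*e3 + 91/36*e4 + 116/45*e5 - 2/15*e125 - 13/180*e135 + 13/30*e145 + 11/12*e235 - 53/30*e245 + 91/45*e345
Summing the partial products and collecting blades:
Answer: -161/120*e1 - 1213/360*e2 + 1291/1080*e3 - 2351/540*e4 + 4583/2160*e5 - 19/30*e123 + 77/45*e124 + 23/15*e125 - 611/540*e134 - 637/720*e135 - 377/1080*e145 - 607/180*e234 + 7/48*e235 - 1027/120*e245 + 5369/1080*e345


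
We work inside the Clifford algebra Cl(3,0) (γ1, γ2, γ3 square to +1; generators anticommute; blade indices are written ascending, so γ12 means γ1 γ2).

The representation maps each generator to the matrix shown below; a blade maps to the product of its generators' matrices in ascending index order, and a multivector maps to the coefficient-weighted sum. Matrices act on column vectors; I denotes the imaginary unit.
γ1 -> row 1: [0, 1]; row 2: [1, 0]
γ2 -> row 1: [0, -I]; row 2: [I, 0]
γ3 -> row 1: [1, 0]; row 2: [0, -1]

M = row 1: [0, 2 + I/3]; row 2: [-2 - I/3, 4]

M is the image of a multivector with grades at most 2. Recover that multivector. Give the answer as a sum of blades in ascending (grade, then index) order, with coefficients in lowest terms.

Method: 1, rho(γ1), rho(γ2), rho(γ3) form a trace-orthogonal basis of the 2x2 complex matrices (tr(X Y) = 2 if X = Y, else 0), so M = m0*1 + m1*rho(γ1) + m2*rho(γ2) + m3*rho(γ3) with m0 = tr(M)/2 = 2, m1 = tr(M rho(γ1))/2 = 0, m2 = tr(M rho(γ2))/2 = -1/3 + 2*I, m3 = tr(M rho(γ3))/2 = -2.
Multiplying table entries, the bivector images are rho(γ12) = I*rho(γ3), rho(γ13) = -I*rho(γ2), rho(γ23) = I*rho(γ1); with real blade coefficients the real parts of m0..m3 are the coefficients of 1, γ1, γ2, γ3 and the imaginary parts give the bivectors (γ23: Im m1, γ13: -Im m2, γ12: Im m3).
Answer: 2 - 1/3*γ2 - 2*γ3 - 2*γ13


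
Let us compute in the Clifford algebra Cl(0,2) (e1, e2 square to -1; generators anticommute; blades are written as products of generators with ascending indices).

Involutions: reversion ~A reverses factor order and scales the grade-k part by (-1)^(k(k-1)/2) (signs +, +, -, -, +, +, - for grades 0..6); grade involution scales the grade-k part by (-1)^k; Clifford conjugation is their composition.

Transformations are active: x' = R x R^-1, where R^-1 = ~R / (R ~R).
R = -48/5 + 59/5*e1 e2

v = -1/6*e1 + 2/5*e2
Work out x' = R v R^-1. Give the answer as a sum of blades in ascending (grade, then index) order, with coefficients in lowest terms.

~R = -48/5 - 59/5*e1 e2, and R ~R = 1157/5, so R^-1 = ~R / (1157/5).
R v = -78/25*e1 - 871/150*e2
Answer: 5681/13350*e1 + 182/2225*e2


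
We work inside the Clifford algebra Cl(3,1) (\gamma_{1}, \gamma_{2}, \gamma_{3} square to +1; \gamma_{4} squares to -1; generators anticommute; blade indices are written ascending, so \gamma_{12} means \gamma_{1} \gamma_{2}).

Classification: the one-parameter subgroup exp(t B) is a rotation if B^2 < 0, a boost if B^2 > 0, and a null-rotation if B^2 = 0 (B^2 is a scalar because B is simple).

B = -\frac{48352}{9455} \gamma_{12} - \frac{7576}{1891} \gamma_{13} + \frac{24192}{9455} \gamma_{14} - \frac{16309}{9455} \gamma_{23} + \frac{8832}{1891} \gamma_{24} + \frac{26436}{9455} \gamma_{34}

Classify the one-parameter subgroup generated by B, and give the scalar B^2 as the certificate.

B^2 term by term: the squares give (-\frac{48352}{9455})^2*(\gamma_{12})^2 + (-\frac{7576}{1891})^2*(\gamma_{13})^2 + (\frac{24192}{9455})^2*(\gamma_{14})^2 + (-\frac{16309}{9455})^2*(\gamma_{23})^2 + (\frac{8832}{1891})^2*(\gamma_{24})^2 + (\frac{26436}{9455})^2*(\gamma_{34})^2 = \frac{2337915904}{89397025}*(-1) + \frac{57395776}{3575881}*(-1) + \frac{585252864}{89397025}*(+1) + \frac{265983481}{89397025}*(-1) + \frac{78004224}{3575881}*(+1) + \frac{698862096}{89397025}*(+1) = -9 (each basis 2-blade squares to minus the product of its generators' squares); cross terms between blades sharing an index anticommute and cancel; the commuting (index-disjoint) pairs give grade-4 terms 2*c*c'*(blade product), which cancel blade by blade — \gamma_{1234}: -\frac{2556466944}{89397025} + \frac{133822464}{3575881} - \frac{789094656}{89397025} = 0 — confirming B is simple. So B^2 = -9.
Answer: rotation, certificate B^2 = -9. Because -9 is invariant under every versor sandwich, the classification follows from its sign alone.
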